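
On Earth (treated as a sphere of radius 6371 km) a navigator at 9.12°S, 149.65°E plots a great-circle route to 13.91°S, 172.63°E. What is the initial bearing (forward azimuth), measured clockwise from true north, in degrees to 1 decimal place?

104.2°

Δλ = 22.980° = 0.4011 rad.
y = sin Δλ · cos φ₂ = (0.3904)(0.9707) = 0.3790
x = cos φ₁ sin φ₂ − sin φ₁ cos φ₂ cos Δλ = (0.9874)(-0.2404) − (-0.1585)(0.9707)(0.9206) = -0.0957
θ = atan2(y, x) = 104.17°, so the bearing is 104.2°.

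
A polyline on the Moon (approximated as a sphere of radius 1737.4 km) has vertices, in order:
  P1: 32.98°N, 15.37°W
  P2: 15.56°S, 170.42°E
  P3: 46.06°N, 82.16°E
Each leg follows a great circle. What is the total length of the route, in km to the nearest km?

7937 km

Leg P1→P2: central angle 2.8241 rad, distance 4906.5 km.
Leg P2→P3: central angle 1.7445 rad, distance 3030.9 km.
Total: 4906.5 + 3030.9 ≈ 7937 km.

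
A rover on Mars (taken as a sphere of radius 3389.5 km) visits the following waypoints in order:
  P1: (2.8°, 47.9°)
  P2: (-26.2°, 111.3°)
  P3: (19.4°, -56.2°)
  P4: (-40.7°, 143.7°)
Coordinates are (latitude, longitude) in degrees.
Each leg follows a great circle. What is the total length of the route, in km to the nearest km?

Leg P1→P2: central angle 1.1813 rad, distance 4004.1 km.
Leg P2→P3: central angle 2.9083 rad, distance 9857.6 km.
Leg P3→P4: central angle 2.6659 rad, distance 9036.2 km.
Total: 4004.1 + 9857.6 + 9036.2 ≈ 22898 km.

22898 km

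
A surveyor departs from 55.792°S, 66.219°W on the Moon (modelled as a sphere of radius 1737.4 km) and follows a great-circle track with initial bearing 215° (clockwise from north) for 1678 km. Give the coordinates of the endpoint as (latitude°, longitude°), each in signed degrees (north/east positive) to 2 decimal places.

-58.12°, 177.06°

Angular distance δ = d/R = 1678/1737.4 = 0.96581 rad; initial bearing θ = 3.7525 rad.
sin φ₂ = sin φ₁ cos δ + cos φ₁ sin δ cos θ = (-0.8270)(0.5688) + (0.5622)(0.8225)(-0.8192) = -0.8491, so φ₂ = -58.12°.
Δλ = atan2(sin θ sin δ cos φ₁, cos δ − sin φ₁ sin φ₂) = atan2(-0.2652, -0.1335) = -116.717°.
λ₂ = -66.219° − 116.717° = -182.94° → 177.06° after wrapping to (−180°, 180°].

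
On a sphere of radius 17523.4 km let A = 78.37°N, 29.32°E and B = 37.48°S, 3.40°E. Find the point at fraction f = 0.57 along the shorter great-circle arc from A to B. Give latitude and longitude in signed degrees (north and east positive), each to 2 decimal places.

The central angle between A and B is δ = 2.0399 rad.
With f = 0.57, the slerp weights are sin((1−f)δ)/sin δ = 0.8621 and sin(fδ)/sin δ = 1.0291.
Weighted sum of the unit vectors: (0.8621)·(0.1758,0.0987,0.9795) + (1.0291)·(0.7922,0.0471,-0.6085) = (0.9667, 0.1335, 0.2182).
Converting back: φ = atan2(z, √(x²+y²)) = 12.60°, λ = atan2(y, x) = 7.86°.

12.60°, 7.86°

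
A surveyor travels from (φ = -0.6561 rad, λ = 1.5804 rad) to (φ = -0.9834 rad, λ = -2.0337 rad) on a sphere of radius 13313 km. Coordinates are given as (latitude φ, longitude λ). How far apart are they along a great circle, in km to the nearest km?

19354 km

With latitudes φ₁ = -37.592°, φ₂ = -56.345° and longitude difference Δλ = 152.927°:
cos c = sin φ₁ sin φ₂ + cos φ₁ cos φ₂ cos Δλ = (-0.6100)(-0.8324) + (0.7924)(0.5542)(-0.8904) = 0.11677,
so c = arccos(0.11677) = 1.45376 rad.
Distance = R·c = 13313 × 1.4538 ≈ 19354 km.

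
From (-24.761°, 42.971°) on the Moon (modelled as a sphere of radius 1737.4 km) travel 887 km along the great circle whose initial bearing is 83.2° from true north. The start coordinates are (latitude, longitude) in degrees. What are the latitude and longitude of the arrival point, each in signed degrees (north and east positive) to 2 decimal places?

Angular distance δ = d/R = 887/1737.4 = 0.51053 rad; initial bearing θ = 1.4521 rad.
sin φ₂ = sin φ₁ cos δ + cos φ₁ sin δ cos θ = (-0.4188)(0.8725) + (0.9081)(0.4886)(0.1184) = -0.3129, so φ₂ = -18.23°.
Δλ = atan2(sin θ sin δ cos φ₁, cos δ − sin φ₁ sin φ₂) = atan2(0.4406, 0.7414) = 30.721°.
λ₂ = 42.971° + 30.721° = 73.69°.

-18.23°, 73.69°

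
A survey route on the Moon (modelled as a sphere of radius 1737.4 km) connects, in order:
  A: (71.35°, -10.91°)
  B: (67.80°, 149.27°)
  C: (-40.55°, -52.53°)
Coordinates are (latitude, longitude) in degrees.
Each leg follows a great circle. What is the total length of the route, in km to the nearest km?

5777 km

Leg A→B: central angle 0.7020 rad, distance 1219.6 km.
Leg B→C: central angle 2.6229 rad, distance 4557.1 km.
Total: 1219.6 + 4557.1 ≈ 5777 km.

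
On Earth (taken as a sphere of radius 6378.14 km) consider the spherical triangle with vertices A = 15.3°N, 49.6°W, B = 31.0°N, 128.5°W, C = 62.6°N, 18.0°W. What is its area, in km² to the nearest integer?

26191862 km²

Side lengths (central angles): a = 1.2460, b = 0.9118, c = 1.2713 rad; semiperimeter s = 1.7145.
By l'Huilier's theorem, tan(E/4) = √[tan(s/2) tan((s−a)/2) tan((s−b)/2) tan((s−c)/2)], giving spherical excess E = 0.6438 rad.
Area = E·R² = 0.6438 × (6378.14)² ≈ 26191862 km².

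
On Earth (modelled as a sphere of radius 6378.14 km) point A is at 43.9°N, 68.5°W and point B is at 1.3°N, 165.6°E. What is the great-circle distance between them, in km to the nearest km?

12690 km

In radians: φ₁ = 0.7662, φ₂ = 0.0227, Δλ = -125.900° = -2.1974 rad.
cos c = sin φ₁ sin φ₂ + cos φ₁ cos φ₂ cos Δλ = (0.6934)(0.0227) + (0.7206)(0.9997)(-0.5864) = -0.40667,
so c = arccos(-0.40667) = 1.98960 rad.
Distance = R·c = 6378.14 × 1.9896 ≈ 12690 km.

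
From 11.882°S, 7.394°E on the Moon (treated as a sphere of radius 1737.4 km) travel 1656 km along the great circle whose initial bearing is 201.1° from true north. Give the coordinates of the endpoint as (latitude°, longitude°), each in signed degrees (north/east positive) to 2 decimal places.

Angular distance δ = d/R = 1656/1737.4 = 0.95315 rad; initial bearing θ = 3.5099 rad.
sin φ₂ = sin φ₁ cos δ + cos φ₁ sin δ cos θ = (-0.2059)(0.5791) + (0.9786)(0.8152)(-0.9330) = -0.8635, so φ₂ = -59.71°.
Δλ = atan2(sin θ sin δ cos φ₁, cos δ − sin φ₁ sin φ₂) = atan2(-0.2872, 0.4013) = -35.588°.
λ₂ = 7.394° − 35.588° = -28.19°.

-59.71°, -28.19°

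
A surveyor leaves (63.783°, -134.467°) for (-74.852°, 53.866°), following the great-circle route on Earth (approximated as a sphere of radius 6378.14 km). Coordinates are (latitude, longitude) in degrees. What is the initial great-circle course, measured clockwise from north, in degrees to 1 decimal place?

Δλ = -171.667° = -2.9962 rad.
y = sin Δλ · cos φ₂ = (-0.1449)(0.2613) = -0.0379
x = cos φ₁ sin φ₂ − sin φ₁ cos φ₂ cos Δλ = (0.4418)(-0.9653) − (0.8971)(0.2613)(-0.9894) = -0.1945
θ = atan2(y, x) = -168.98°; adding 360° gives 191.0°.

191.0°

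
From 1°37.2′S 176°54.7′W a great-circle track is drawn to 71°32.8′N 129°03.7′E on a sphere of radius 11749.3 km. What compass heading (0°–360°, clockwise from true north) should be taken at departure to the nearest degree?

With φ₁ = -0.0283, φ₂ = 1.2487, Δλ = -0.9429 rad, the forward-azimuth formula gives
θ = atan2( sin Δλ cos φ₂ , cos φ₁ sin φ₂ − sin φ₁ cos φ₂ cos Δλ ) = atan2(-0.2562, 0.9535) = -15.04°.
Adding 360° brings this into [0°, 360°): 345°.

345°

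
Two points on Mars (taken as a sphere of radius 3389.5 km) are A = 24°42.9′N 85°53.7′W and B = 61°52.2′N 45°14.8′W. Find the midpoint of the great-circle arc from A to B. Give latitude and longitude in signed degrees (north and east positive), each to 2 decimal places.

The central angle between A and B is δ = 0.8042 rad.
With f = 0.5, the slerp weights are sin((1−f)δ)/sin δ = 0.5433 and sin(fδ)/sin δ = 0.5433.
Weighted sum of the unit vectors: (0.5433)·(0.0650,-0.9061,0.4181) + (0.5433)·(0.3319,-0.3348,0.8819) = (0.2157, -0.6742, 0.7063).
Converting back: φ = atan2(z, √(x²+y²)) = 44.94°, λ = atan2(y, x) = -72.26°.

44.94°, -72.26°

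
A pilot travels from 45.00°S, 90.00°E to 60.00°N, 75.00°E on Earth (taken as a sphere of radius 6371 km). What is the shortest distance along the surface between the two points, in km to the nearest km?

In radians: φ₁ = -0.7854, φ₂ = 1.0472, Δλ = -15.000° = -0.2618 rad.
cos c = sin φ₁ sin φ₂ + cos φ₁ cos φ₂ cos Δλ = (-0.7071)(0.8660) + (0.7071)(0.5000)(0.9659) = -0.27087,
so c = arccos(-0.27087) = 1.84509 rad.
Distance = R·c = 6371 × 1.8451 ≈ 11755 km.

11755 km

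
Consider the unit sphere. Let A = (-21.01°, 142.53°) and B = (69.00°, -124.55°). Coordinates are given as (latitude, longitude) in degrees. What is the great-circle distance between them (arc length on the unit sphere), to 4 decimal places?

Let φ₁ = -0.3667 rad, φ₂ = 1.2043 rad, and Δλ = 1.6218 rad.
Haversine: a = sin²(Δφ/2) + cos φ₁ cos φ₂ sin²(Δλ/2) = 0.5001 + (0.9335)(0.3584)(0.5255) = 0.67588.
Central angle c = 2·arcsin(√a) = 1.93025 rad.
On the unit sphere the arc length equals the central angle: 1.9302.

1.9302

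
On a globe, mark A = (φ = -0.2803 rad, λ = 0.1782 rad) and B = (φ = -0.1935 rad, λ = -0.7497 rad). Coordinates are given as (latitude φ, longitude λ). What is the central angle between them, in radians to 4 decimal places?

0.9039 rad

In radians: φ₁ = -0.2803, φ₂ = -0.1935, Δλ = -53.165° = -0.9279 rad.
cos c = sin φ₁ sin φ₂ + cos φ₁ cos φ₂ cos Δλ = (-0.2766)(-0.1923) + (0.9610)(0.9813)(0.5995) = 0.61856,
so c = arccos(0.61856) = 0.90388 rad.
So the angular separation is 0.9039 rad.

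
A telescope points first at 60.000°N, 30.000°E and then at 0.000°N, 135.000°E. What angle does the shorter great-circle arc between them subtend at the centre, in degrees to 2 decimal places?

In radians: φ₁ = 1.0472, φ₂ = 0.0000, Δλ = 105.000° = 1.8326 rad.
cos c = sin φ₁ sin φ₂ + cos φ₁ cos φ₂ cos Δλ = (0.8660)(0.0000) + (0.5000)(1.0000)(-0.2588) = -0.12941,
so c = arccos(-0.12941) = 1.70057 rad.
So the angular separation is 97.44°.

97.44°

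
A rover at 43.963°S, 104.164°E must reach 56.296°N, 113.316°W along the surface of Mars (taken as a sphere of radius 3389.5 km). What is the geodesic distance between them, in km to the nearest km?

9077 km

With latitudes φ₁ = -43.963°, φ₂ = 56.296° and longitude difference Δλ = 142.520°:
cos c = sin φ₁ sin φ₂ + cos φ₁ cos φ₂ cos Δλ = (-0.6942)(0.8319) + (0.7198)(0.5549)(-0.7936) = -0.89447,
so c = arccos(-0.89447) = 2.67804 rad.
Distance = R·c = 3389.5 × 2.6780 ≈ 9077 km.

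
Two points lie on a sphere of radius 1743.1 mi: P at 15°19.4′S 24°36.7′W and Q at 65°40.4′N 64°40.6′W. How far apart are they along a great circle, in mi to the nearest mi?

2628 mi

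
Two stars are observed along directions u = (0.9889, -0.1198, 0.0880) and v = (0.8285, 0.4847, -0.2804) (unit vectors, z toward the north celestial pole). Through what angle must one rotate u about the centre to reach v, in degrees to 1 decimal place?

42.6°

u·v = 0.7366; |u| = 1.0000, |v| = 1.0000.
cos θ = (u·v)/(|u||v|) = 0.7366, so θ = 42.6°.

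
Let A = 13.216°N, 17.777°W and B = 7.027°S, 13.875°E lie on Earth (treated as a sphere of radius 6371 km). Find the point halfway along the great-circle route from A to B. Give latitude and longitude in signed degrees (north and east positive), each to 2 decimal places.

3.22°, -1.79°

The central angle between A and B is δ = 0.6526 rad.
With f = 0.5, the slerp weights are sin((1−f)δ)/sin δ = 0.5279 and sin(fδ)/sin δ = 0.5279.
Weighted sum of the unit vectors: (0.5279)·(0.9270,-0.2972,0.2286) + (0.5279)·(0.9635,0.2380,-0.1223) = (0.9979, -0.0313, 0.0561).
Converting back: φ = atan2(z, √(x²+y²)) = 3.22°, λ = atan2(y, x) = -1.79°.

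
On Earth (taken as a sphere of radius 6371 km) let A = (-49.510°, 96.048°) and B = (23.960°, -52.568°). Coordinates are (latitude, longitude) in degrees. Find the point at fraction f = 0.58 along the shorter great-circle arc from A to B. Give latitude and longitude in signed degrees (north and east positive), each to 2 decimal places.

The central angle between A and B is δ = 2.5242 rad.
With f = 0.58, the slerp weights are sin((1−f)δ)/sin δ = 1.5071 and sin(fδ)/sin δ = 1.7176.
Weighted sum of the unit vectors: (1.5071)·(-0.0684,0.6457,-0.7605) + (1.7176)·(0.5554,-0.7256,0.4061) = (0.8509, -0.2732, -0.4486).
Converting back: φ = atan2(z, √(x²+y²)) = -26.66°, λ = atan2(y, x) = -17.80°.

-26.66°, -17.80°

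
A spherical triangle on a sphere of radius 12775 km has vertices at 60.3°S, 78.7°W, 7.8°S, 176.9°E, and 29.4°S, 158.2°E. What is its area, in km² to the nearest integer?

Side lengths (central angles): a = 0.4860, b = 1.3789, c = 1.5750 rad; semiperimeter s = 1.7200.
By l'Huilier's theorem, tan(E/4) = √[tan(s/2) tan((s−a)/2) tan((s−b)/2) tan((s−c)/2)], giving spherical excess E = 0.4046 rad.
Area = E·R² = 0.4046 × (12775)² ≈ 66030282 km².

66030282 km²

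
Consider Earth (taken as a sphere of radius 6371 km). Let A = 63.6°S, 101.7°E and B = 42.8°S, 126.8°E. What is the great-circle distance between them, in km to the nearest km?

In radians: φ₁ = -1.1100, φ₂ = -0.7470, Δλ = 25.100° = 0.4381 rad.
cos c = sin φ₁ sin φ₂ + cos φ₁ cos φ₂ cos Δλ = (-0.8957)(-0.6794) + (0.4446)(0.7337)(0.9056) = 0.90402,
so c = arccos(0.90402) = 0.44172 rad.
Distance = R·c = 6371 × 0.4417 ≈ 2814 km.

2814 km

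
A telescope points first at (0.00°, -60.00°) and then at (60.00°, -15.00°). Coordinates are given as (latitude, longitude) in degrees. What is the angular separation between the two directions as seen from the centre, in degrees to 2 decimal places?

With latitudes φ₁ = 0.000°, φ₂ = 60.000° and longitude difference Δλ = 45.000°:
cos c = sin φ₁ sin φ₂ + cos φ₁ cos φ₂ cos Δλ = (0.0000)(0.8660) + (1.0000)(0.5000)(0.7071) = 0.35355,
so c = arccos(0.35355) = 1.20943 rad.
So the angular separation is 69.30°.

69.30°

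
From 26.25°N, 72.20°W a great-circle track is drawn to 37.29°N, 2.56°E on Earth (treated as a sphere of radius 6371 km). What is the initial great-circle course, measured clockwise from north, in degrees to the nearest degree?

60°

Δλ = 74.760° = 1.3048 rad.
y = sin Δλ · cos φ₂ = (0.9648)(0.7956) = 0.7676
x = cos φ₁ sin φ₂ − sin φ₁ cos φ₂ cos Δλ = (0.8969)(0.6058) − (0.4423)(0.7956)(0.2629) = 0.4509
θ = atan2(y, x) = 59.57°, so the bearing is 60°.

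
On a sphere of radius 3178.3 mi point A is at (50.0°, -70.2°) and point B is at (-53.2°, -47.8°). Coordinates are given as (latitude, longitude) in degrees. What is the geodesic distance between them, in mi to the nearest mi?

5820 mi

In radians: φ₁ = 0.8727, φ₂ = -0.9285, Δλ = 22.400° = 0.3910 rad.
cos c = sin φ₁ sin φ₂ + cos φ₁ cos φ₂ cos Δλ = (0.7660)(-0.8007) + (0.6428)(0.5990)(0.9245) = -0.25740,
so c = arccos(-0.25740) = 1.83113 rad.
Distance = R·c = 3178.3 × 1.8311 ≈ 5820 mi.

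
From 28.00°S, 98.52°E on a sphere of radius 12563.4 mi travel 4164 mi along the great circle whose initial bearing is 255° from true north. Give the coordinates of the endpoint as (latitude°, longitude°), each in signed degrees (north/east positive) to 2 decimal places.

Angular distance δ = d/R = 4164/12563.4 = 0.33144 rad; initial bearing θ = 4.4506 rad.
sin φ₂ = sin φ₁ cos δ + cos φ₁ sin δ cos θ = (-0.4695)(0.9456) + (0.8829)(0.3254)(-0.2588) = -0.5183, so φ₂ = -31.22°.
Δλ = atan2(sin θ sin δ cos φ₁, cos δ − sin φ₁ sin φ₂) = atan2(-0.2775, 0.7023) = -21.563°.
λ₂ = 98.520° − 21.563° = 76.96°.

-31.22°, 76.96°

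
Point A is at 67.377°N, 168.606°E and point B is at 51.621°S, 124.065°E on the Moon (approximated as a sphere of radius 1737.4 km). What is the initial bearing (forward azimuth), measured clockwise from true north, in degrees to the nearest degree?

212°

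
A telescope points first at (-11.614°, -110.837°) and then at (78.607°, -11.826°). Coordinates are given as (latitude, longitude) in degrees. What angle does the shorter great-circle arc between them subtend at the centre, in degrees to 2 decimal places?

103.16°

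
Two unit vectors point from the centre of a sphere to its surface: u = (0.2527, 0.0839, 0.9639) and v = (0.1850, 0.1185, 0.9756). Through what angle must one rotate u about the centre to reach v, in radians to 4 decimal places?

u·v = 0.9971; |u| = 1.0000, |v| = 1.0000.
cos θ = (u·v)/(|u||v|) = 0.9970, so θ = 0.0769 rad.

0.0769 rad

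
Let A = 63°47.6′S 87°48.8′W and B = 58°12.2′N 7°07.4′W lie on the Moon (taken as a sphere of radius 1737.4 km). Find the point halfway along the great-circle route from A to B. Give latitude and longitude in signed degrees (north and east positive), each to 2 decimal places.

-3.65°, -43.19°

Central angle δ = 2.3817 rad. Interpolating on the sphere with fraction f = 0.5:
P = [sin((1−f)δ)·A + sin(fδ)·B] / sin δ = 1.3482·A + 1.3482·B in Cartesian coordinates,
giving P = (0.7276, -0.6830, -0.0637), i.e. latitude -3.65°, longitude -43.19°.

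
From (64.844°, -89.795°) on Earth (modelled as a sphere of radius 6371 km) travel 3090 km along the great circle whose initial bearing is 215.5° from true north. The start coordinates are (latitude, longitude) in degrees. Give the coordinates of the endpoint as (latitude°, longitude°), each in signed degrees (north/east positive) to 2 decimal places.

Angular distance δ = d/R = 3090/6371 = 0.48501 rad; initial bearing θ = 3.7612 rad.
sin φ₂ = sin φ₁ cos δ + cos φ₁ sin δ cos θ = (0.9052)(0.8847) + (0.4251)(0.4662)(-0.8141) = 0.6394, so φ₂ = 39.75°.
Δλ = atan2(sin θ sin δ cos φ₁, cos δ − sin φ₁ sin φ₂) = atan2(-0.1151, 0.3059) = -20.617°.
λ₂ = -89.795° − 20.617° = -110.41°.

39.75°, -110.41°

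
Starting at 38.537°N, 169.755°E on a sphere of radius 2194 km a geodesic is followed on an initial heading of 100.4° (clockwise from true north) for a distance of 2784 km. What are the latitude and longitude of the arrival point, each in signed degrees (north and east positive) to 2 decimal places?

2.89°, -120.14°

Angular distance δ = d/R = 2784/2194 = 1.26892 rad; initial bearing θ = 1.7523 rad.
sin φ₂ = sin φ₁ cos δ + cos φ₁ sin δ cos θ = (0.6230)(0.2973) + (0.7822)(0.9548)(-0.1805) = 0.0504, so φ₂ = 2.89°.
Δλ = atan2(sin θ sin δ cos φ₁, cos δ − sin φ₁ sin φ₂) = atan2(0.7346, 0.2659) = 70.100°.
λ₂ = 169.755° + 70.100° = 239.86° → -120.14° after wrapping to (−180°, 180°].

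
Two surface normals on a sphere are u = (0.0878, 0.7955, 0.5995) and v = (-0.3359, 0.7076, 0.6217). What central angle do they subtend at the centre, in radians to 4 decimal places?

u·v = 0.9061; |u| = 1.0000, |v| = 1.0000.
cos θ = (u·v)/(|u||v|) = 0.9061, so θ = 0.4368 rad.

0.4368 rad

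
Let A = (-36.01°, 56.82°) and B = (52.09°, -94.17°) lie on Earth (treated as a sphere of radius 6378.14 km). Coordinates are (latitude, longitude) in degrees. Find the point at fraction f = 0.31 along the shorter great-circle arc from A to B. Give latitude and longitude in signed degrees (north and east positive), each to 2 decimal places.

Central angle δ = 2.6872 rad. Interpolating on the sphere with fraction f = 0.31:
P = [sin((1−f)δ)·A + sin(fδ)·B] / sin δ = 2.1874·A + 1.6858·B in Cartesian coordinates,
giving P = (0.8930, 0.4478, 0.0441), i.e. latitude 2.52°, longitude 26.63°.

2.52°, 26.63°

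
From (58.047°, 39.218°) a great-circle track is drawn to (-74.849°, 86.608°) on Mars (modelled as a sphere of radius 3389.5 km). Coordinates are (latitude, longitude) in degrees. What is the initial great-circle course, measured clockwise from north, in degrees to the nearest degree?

164°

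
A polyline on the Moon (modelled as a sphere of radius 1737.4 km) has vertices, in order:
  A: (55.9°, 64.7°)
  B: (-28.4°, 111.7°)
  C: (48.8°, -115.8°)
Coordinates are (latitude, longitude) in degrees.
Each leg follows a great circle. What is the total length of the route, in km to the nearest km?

Leg A→B: central angle 1.6283 rad, distance 2829.1 km.
Leg B→C: central angle 2.4178 rad, distance 4200.7 km.
Total: 2829.1 + 4200.7 ≈ 7030 km.

7030 km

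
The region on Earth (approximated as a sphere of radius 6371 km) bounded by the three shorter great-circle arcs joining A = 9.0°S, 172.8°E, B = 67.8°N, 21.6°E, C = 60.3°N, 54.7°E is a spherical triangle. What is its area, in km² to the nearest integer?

Side lengths (central angles): a = 0.2800, b = 1.9459, c = 2.0622 rad; semiperimeter s = 2.1440.
By l'Huilier's theorem, tan(E/4) = √[tan(s/2) tan((s−a)/2) tan((s−b)/2) tan((s−c)/2)], giving spherical excess E = 0.3998 rad.
Area = E·R² = 0.3998 × (6371)² ≈ 16229582 km².

16229582 km²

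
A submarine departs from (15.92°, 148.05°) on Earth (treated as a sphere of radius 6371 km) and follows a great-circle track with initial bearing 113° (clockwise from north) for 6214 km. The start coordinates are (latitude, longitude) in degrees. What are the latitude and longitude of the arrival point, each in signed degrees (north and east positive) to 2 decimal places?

-9.05°, -161.44°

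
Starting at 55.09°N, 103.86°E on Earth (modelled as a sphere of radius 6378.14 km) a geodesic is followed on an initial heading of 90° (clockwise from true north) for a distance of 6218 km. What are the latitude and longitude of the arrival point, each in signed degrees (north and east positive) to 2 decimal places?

Angular distance δ = d/R = 6218/6378.14 = 0.97489 rad; initial bearing θ = 1.5708 rad.
sin φ₂ = sin φ₁ cos δ + cos φ₁ sin δ cos θ = (0.8201)(0.5613) + (0.5723)(0.8276)(0.0000) = 0.4603, so φ₂ = 27.40°.
Δλ = atan2(sin θ sin δ cos φ₁, cos δ − sin φ₁ sin φ₂) = atan2(0.4737, 0.1838) = 68.789°.
λ₂ = 103.860° + 68.789° = 172.65°.

27.40°, 172.65°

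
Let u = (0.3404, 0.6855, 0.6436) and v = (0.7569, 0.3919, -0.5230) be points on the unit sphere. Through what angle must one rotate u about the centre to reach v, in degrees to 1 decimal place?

u·v = 0.1897; |u| = 1.0000, |v| = 1.0000.
cos θ = (u·v)/(|u||v|) = 0.1897, so θ = 79.1°.

79.1°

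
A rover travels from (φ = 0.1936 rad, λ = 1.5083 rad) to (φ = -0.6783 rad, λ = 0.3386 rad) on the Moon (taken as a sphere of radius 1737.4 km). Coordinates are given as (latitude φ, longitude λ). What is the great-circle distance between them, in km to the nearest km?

2419 km

Let φ₁ = 0.1936 rad, φ₂ = -0.6783 rad, and Δλ = -1.1697 rad.
cos c = sin φ₁ sin φ₂ + cos φ₁ cos φ₂ cos Δλ = (0.1924)(-0.6275) + (0.9813)(0.7786)(0.3904) = 0.17760,
so c = arccos(0.17760) = 1.39225 rad.
Distance = R·c = 1737.4 × 1.3922 ≈ 2419 km.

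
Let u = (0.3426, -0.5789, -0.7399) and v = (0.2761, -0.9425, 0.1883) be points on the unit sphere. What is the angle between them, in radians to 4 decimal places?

1.0462 rad

u·v = 0.5009; |u| = 1.0000, |v| = 1.0000.
cos θ = (u·v)/(|u||v|) = 0.5009, so θ = 1.0462 rad.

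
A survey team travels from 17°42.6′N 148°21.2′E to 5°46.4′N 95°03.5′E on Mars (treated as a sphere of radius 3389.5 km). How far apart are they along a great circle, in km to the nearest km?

3155 km

Let φ₁ = 0.3091 rad, φ₂ = 0.1008 rad, and Δλ = -0.9302 rad.
Haversine: a = sin²(Δφ/2) + cos φ₁ cos φ₂ sin²(Δλ/2) = 0.0108 + (0.9526)(0.9949)(0.2012) = 0.20146.
Central angle c = 2·arcsin(√a) = 0.93094 rad.
Distance = R·c = 3389.5 × 0.9309 ≈ 3155 km.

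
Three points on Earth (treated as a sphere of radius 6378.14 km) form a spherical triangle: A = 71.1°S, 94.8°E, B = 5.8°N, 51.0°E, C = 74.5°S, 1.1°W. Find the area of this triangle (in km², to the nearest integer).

Side lengths (central angles): a = 1.5048, b = 0.4446, c = 1.4334 rad; semiperimeter s = 1.6914.
By l'Huilier's theorem, tan(E/4) = √[tan(s/2) tan((s−a)/2) tan((s−b)/2) tan((s−c)/2)], giving spherical excess E = 0.3957 rad.
Area = E·R² = 0.3957 × (6378.14)² ≈ 16096810 km².

16096810 km²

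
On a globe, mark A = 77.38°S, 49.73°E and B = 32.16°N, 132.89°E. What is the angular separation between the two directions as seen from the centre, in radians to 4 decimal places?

2.0914 rad

With latitudes φ₁ = -77.380°, φ₂ = 32.160° and longitude difference Δλ = 83.160°:
cos c = sin φ₁ sin φ₂ + cos φ₁ cos φ₂ cos Δλ = (-0.9758)(0.5323) + (0.2185)(0.8466)(0.1191) = -0.49740,
so c = arccos(-0.49740) = 2.09139 rad.
So the angular separation is 2.0914 rad.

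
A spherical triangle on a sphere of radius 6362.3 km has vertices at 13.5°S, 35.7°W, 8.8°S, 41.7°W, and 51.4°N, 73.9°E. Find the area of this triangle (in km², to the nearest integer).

Side lengths (central angles): a = 1.9670, b = 1.9670, c = 0.1314 rad; semiperimeter s = 2.0328.
By l'Huilier's theorem, tan(E/4) = √[tan(s/2) tan((s−a)/2) tan((s−b)/2) tan((s−c)/2)], giving spherical excess E = 0.1976 rad.
Area = E·R² = 0.1976 × (6362.3)² ≈ 7997939 km².

7997939 km²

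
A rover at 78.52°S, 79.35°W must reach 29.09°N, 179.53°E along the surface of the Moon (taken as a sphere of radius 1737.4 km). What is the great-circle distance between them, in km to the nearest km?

With latitudes φ₁ = -78.520°, φ₂ = 29.090° and longitude difference Δλ = -101.120°:
cos c = sin φ₁ sin φ₂ + cos φ₁ cos φ₂ cos Δλ = (-0.9800)(0.4862) + (0.1990)(0.8739)(-0.1929) = -0.51000,
so c = arccos(-0.51000) = 2.10598 rad.
Distance = R·c = 1737.4 × 2.1060 ≈ 3659 km.

3659 km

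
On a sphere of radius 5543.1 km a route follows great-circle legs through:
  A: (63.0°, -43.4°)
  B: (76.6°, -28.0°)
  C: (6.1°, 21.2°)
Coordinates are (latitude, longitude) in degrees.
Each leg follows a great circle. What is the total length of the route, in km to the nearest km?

Leg A→B: central angle 0.2529 rad, distance 1402.0 km.
Leg B→C: central angle 1.3140 rad, distance 7283.9 km.
Total: 1402.0 + 7283.9 ≈ 8686 km.

8686 km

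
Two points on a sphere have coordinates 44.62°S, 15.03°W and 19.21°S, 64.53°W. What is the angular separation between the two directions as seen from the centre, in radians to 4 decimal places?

Let φ₁ = -0.7788 rad, φ₂ = -0.3353 rad, and Δλ = -0.8639 rad.
Haversine: a = sin²(Δφ/2) + cos φ₁ cos φ₂ sin²(Δλ/2) = 0.0484 + (0.7118)(0.9443)(0.1753) = 0.16618.
Central angle c = 2·arcsin(√a) = 0.83977 rad.
So the angular separation is 0.8398 rad.

0.8398 rad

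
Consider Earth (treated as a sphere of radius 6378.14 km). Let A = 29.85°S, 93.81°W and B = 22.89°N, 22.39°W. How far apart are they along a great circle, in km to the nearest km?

9629 km

In radians: φ₁ = -0.5210, φ₂ = 0.3995, Δλ = 71.420° = 1.2465 rad.
cos c = sin φ₁ sin φ₂ + cos φ₁ cos φ₂ cos Δλ = (-0.4977)(0.3890) + (0.8673)(0.9213)(0.3186) = 0.06100,
so c = arccos(0.06100) = 1.50976 rad.
Distance = R·c = 6378.14 × 1.5098 ≈ 9629 km.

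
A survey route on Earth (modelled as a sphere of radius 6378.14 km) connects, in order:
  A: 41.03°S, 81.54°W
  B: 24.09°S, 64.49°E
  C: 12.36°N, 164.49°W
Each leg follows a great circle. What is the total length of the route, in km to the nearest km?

26708 km

Leg A→B: central angle 1.8788 rad, distance 11983.4 km.
Leg B→C: central angle 2.3086 rad, distance 14724.4 km.
Total: 11983.4 + 14724.4 ≈ 26708 km.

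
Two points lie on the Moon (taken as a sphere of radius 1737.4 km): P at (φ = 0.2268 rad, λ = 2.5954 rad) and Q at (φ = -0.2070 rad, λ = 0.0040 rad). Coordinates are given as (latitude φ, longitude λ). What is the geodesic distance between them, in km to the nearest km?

4525 km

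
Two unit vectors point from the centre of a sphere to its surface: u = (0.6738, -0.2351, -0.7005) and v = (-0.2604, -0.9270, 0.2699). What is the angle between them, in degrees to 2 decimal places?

98.43°

u·v = -0.1466; |u| = 1.0000, |v| = 1.0000.
cos θ = (u·v)/(|u||v|) = -0.1466, so θ = 98.43°.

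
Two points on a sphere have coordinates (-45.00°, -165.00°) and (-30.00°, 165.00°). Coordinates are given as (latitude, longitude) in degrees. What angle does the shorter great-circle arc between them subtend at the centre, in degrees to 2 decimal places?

27.89°

Let φ₁ = -0.7854 rad, φ₂ = -0.5236 rad, and Δλ = -0.5236 rad.
Haversine: a = sin²(Δφ/2) + cos φ₁ cos φ₂ sin²(Δλ/2) = 0.0170 + (0.7071)(0.8660)(0.0670) = 0.05806.
Central angle c = 2·arcsin(√a) = 0.48669 rad.
So the angular separation is 27.89°.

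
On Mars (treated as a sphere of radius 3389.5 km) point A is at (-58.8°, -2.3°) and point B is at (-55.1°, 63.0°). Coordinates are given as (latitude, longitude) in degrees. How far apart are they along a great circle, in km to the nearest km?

2033 km

In radians: φ₁ = -1.0263, φ₂ = -0.9617, Δλ = 65.300° = 1.1397 rad.
Haversine: a = sin²(Δφ/2) + cos φ₁ cos φ₂ sin²(Δλ/2) = 0.0010 + (0.5180)(0.5721)(0.2911) = 0.08731.
Central angle c = 2·arcsin(√a) = 0.59992 rad.
Distance = R·c = 3389.5 × 0.5999 ≈ 2033 km.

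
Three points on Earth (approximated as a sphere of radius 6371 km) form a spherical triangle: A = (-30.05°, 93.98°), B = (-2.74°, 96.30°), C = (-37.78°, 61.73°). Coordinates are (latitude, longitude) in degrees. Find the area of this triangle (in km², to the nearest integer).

Side lengths (central angles): a = 0.8239, b = 0.4835, c = 0.4782 rad; semiperimeter s = 0.8928.
By l'Huilier's theorem, tan(E/4) = √[tan(s/2) tan((s−a)/2) tan((s−b)/2) tan((s−c)/2)], giving spherical excess E = 0.1073 rad.
Area = E·R² = 0.1073 × (6371)² ≈ 4355596 km².

4355596 km²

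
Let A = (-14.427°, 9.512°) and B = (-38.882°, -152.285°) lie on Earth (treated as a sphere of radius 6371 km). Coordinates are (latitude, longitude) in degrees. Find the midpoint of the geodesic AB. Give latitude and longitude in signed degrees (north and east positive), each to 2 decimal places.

The central angle between A and B is δ = 2.1649 rad.
With f = 0.5, the slerp weights are sin((1−f)δ)/sin δ = 1.0657 and sin(fδ)/sin δ = 1.0657.
Weighted sum of the unit vectors: (1.0657)·(0.9552,0.1600,-0.2491) + (1.0657)·(-0.6891,-0.3620,-0.6277) = (0.2835, -0.2153, -0.9345).
Converting back: φ = atan2(z, √(x²+y²)) = -69.15°, λ = atan2(y, x) = -37.21°.

-69.15°, -37.21°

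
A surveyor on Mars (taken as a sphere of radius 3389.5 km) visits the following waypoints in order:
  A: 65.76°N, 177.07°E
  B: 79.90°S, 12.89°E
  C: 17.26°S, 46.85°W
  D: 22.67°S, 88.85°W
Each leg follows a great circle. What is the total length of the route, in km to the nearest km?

Leg A→B: central angle 2.8839 rad, distance 9774.9 km.
Leg B→C: central angle 1.1848 rad, distance 4015.8 km.
Leg C→D: central angle 0.6932 rad, distance 2349.6 km.
Total: 9774.9 + 4015.8 + 2349.6 ≈ 16140 km.

16140 km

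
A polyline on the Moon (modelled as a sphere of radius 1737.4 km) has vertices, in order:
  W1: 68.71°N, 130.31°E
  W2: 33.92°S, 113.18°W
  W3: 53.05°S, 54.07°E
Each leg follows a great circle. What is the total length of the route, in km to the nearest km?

6768 km

Leg W1→W2: central angle 2.2842 rad, distance 3968.6 km.
Leg W2→W3: central angle 1.6114 rad, distance 2799.6 km.
Total: 3968.6 + 2799.6 ≈ 6768 km.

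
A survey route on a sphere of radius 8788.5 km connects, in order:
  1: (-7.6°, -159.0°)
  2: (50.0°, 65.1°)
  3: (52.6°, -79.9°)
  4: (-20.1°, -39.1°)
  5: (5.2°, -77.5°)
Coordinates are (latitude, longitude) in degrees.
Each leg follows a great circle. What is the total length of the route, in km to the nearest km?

49619 km

Leg 1→2: central angle 2.1638 rad, distance 19016.6 km.
Leg 2→3: central angle 1.2779 rad, distance 11230.6 km.
Leg 3→4: central angle 1.4114 rad, distance 12403.7 km.
Leg 4→5: central angle 0.7929 rad, distance 6968.4 km.
Total: 19016.6 + 11230.6 + 12403.7 + 6968.4 ≈ 49619 km.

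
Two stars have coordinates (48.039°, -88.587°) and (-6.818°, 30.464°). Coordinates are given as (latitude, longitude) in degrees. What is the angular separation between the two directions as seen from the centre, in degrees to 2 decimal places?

114.25°

Let φ₁ = 0.8384 rad, φ₂ = -0.1190 rad, and Δλ = 2.0778 rad.
cos c = sin φ₁ sin φ₂ + cos φ₁ cos φ₂ cos Δλ = (0.7436)(-0.1187) + (0.6686)(0.9929)(-0.4856) = -0.41066,
so c = arccos(-0.41066) = 1.99397 rad.
So the angular separation is 114.25°.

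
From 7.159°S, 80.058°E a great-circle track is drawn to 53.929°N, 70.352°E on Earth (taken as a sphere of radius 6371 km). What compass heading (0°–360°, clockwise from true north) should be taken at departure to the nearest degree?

354°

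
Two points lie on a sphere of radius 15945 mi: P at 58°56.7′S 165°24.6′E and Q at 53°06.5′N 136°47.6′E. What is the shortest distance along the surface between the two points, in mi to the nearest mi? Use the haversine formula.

31840 mi

With latitudes φ₁ = -58.945°, φ₂ = 53.108° and longitude difference Δλ = -28.617°:
Haversine: a = sin²(Δφ/2) + cos φ₁ cos φ₂ sin²(Δλ/2) = 0.6877 + (0.5159)(0.6003)(0.0611) = 0.70665.
Central angle c = 2·arcsin(√a) = 1.99687 rad.
Distance = R·c = 15945 × 1.9969 ≈ 31840 mi.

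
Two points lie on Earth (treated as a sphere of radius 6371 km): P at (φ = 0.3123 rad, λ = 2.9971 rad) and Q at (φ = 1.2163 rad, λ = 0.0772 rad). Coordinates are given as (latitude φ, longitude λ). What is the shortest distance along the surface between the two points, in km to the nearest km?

In radians: φ₁ = 0.3123, φ₂ = 1.2163, Δλ = -167.298° = -2.9199 rad.
cos c = sin φ₁ sin φ₂ + cos φ₁ cos φ₂ cos Δλ = (0.3072)(0.9378) + (0.9516)(0.3471)(-0.9755) = -0.03410,
so c = arccos(-0.03410) = 1.60490 rad.
Distance = R·c = 6371 × 1.6049 ≈ 10225 km.

10225 km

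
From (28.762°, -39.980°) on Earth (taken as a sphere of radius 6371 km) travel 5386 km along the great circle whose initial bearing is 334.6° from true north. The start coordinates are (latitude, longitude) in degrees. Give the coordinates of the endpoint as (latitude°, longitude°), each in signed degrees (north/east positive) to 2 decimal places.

65.75°, -91.36°

Angular distance δ = d/R = 5386/6371 = 0.84539 rad; initial bearing θ = 5.8399 rad.
sin φ₂ = sin φ₁ cos δ + cos φ₁ sin δ cos θ = (0.4812)(0.6634) + (0.8766)(0.7482)(0.9033) = 0.9117, so φ₂ = 65.75°.
Δλ = atan2(sin θ sin δ cos φ₁, cos δ − sin φ₁ sin φ₂) = atan2(-0.2813, 0.2247) = -51.383°.
λ₂ = -39.980° − 51.383° = -91.36°.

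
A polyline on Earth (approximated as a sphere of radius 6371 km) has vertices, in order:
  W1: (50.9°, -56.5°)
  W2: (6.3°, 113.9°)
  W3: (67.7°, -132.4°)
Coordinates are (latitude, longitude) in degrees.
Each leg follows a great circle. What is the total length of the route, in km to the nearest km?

Leg W1→W2: central angle 2.1329 rad, distance 13588.4 km.
Leg W2→W3: central angle 1.6209 rad, distance 10326.7 km.
Total: 13588.4 + 10326.7 ≈ 23915 km.

23915 km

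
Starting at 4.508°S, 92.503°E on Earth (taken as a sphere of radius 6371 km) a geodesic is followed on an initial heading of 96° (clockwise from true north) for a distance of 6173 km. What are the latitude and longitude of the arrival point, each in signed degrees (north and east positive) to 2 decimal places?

Angular distance δ = d/R = 6173/6371 = 0.96892 rad; initial bearing θ = 1.6755 rad.
sin φ₂ = sin φ₁ cos δ + cos φ₁ sin δ cos θ = (-0.0786)(0.5662) + (0.9969)(0.8243)(-0.1045) = -0.1304, so φ₂ = -7.49°.
Δλ = atan2(sin θ sin δ cos φ₁, cos δ − sin φ₁ sin φ₂) = atan2(0.8172, 0.5559) = 55.773°.
λ₂ = 92.503° + 55.773° = 148.28°.

-7.49°, 148.28°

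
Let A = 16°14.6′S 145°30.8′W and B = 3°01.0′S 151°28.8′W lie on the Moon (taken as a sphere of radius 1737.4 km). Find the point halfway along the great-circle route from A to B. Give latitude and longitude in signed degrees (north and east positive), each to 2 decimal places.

-9.64°, -148.56°

The central angle between A and B is δ = 0.2525 rad.
With f = 0.5, the slerp weights are sin((1−f)δ)/sin δ = 0.5040 and sin(fδ)/sin δ = 0.5040.
Weighted sum of the unit vectors: (0.5040)·(-0.7914,-0.5436,-0.2797) + (0.5040)·(-0.8774,-0.4768,-0.0526) = (-0.8411, -0.5143, -0.1675).
Converting back: φ = atan2(z, √(x²+y²)) = -9.64°, λ = atan2(y, x) = -148.56°.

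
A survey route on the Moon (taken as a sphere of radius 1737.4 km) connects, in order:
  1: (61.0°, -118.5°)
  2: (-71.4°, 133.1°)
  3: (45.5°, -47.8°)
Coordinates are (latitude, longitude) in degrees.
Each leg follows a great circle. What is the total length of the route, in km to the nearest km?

Leg 1→2: central angle 2.6419 rad, distance 4590.1 km.
Leg 2→3: central angle 2.6895 rad, distance 4672.7 km.
Total: 4590.1 + 4672.7 ≈ 9263 km.

9263 km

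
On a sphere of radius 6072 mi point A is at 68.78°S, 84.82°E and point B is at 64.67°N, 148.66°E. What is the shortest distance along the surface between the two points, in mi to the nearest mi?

With latitudes φ₁ = -68.780°, φ₂ = 64.670° and longitude difference Δλ = 63.840°:
Haversine: a = sin²(Δφ/2) + cos φ₁ cos φ₂ sin²(Δλ/2) = 0.8439 + (0.3619)(0.4278)(0.2796) = 0.88715.
Central angle c = 2·arcsin(√a) = 2.45641 rad.
Distance = R·c = 6072 × 2.4564 ≈ 14915 mi.

14915 mi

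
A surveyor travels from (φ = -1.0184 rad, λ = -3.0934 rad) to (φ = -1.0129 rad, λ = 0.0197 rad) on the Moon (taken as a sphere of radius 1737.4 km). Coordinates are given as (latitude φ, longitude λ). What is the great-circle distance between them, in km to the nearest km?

In radians: φ₁ = -1.0184, φ₂ = -1.0129, Δλ = 178.367° = 3.1131 rad.
Haversine: a = sin²(Δφ/2) + cos φ₁ cos φ₂ sin²(Δλ/2) = 0.0000 + (0.5247)(0.5294)(0.9998) = 0.27774.
Central angle c = 2·arcsin(√a) = 1.11017 rad.
Distance = R·c = 1737.4 × 1.1102 ≈ 1929 km.

1929 km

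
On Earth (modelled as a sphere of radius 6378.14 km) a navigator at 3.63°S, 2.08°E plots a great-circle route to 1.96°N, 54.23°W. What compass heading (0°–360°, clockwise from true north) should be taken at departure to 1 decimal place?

Δλ = -56.310° = -0.9828 rad.
y = sin Δλ · cos φ₂ = (-0.8321)(0.9994) = -0.8316
x = cos φ₁ sin φ₂ − sin φ₁ cos φ₂ cos Δλ = (0.9980)(0.0342) − (-0.0633)(0.9994)(0.5547) = 0.0692
θ = atan2(y, x) = -85.24°; adding 360° gives 274.8°.

274.8°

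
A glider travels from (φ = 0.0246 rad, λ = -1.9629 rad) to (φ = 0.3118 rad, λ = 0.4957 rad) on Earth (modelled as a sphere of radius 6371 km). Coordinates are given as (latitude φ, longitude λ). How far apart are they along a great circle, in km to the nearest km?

Let φ₁ = 0.0246 rad, φ₂ = 0.3118 rad, and Δλ = 2.4586 rad.
cos c = sin φ₁ sin φ₂ + cos φ₁ cos φ₂ cos Δλ = (0.0246)(0.3068) + (0.9997)(0.9518)(-0.7757) = -0.73052,
so c = arccos(-0.73052) = 2.38987 rad.
Distance = R·c = 6371 × 2.3899 ≈ 15226 km.

15226 km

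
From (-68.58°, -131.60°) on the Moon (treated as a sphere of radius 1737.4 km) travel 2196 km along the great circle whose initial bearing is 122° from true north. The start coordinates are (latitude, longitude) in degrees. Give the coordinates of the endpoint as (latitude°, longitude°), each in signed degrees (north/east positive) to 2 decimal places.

Angular distance δ = d/R = 2196/1737.4 = 1.26396 rad; initial bearing θ = 2.1293 rad.
sin φ₂ = sin φ₁ cos δ + cos φ₁ sin δ cos θ = (-0.9309)(0.3020) + (0.3652)(0.9533)(-0.5299) = -0.4657, so φ₂ = -27.75°.
Δλ = atan2(sin θ sin δ cos φ₁, cos δ − sin φ₁ sin φ₂) = atan2(0.2952, -0.1315) = 114.002°.
λ₂ = -131.600° + 114.002° = -17.60°.

-27.75°, -17.60°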